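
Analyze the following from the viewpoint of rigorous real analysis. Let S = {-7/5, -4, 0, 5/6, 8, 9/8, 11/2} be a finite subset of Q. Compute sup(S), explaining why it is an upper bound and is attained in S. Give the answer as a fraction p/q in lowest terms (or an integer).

S is finite, so sup(S) = max(S).
Sorted decreasing:
8, 11/2, 9/8, 5/6, 0, -7/5, -4
The extremum is 8.
For every x in S, x <= 8. And 8 is in S, so it is attained.
Therefore sup(S) = 8.

8


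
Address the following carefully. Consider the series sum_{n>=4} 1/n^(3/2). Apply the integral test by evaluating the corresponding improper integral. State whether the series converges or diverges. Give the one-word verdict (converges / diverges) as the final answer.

Let f(x) = x^(-3/2). Then f is positive, continuous, and decreasing on [4, infinity), so the integral test applies.
Compute the improper integral int_{4}^infinity f(x) dx:
  antiderivative F(x) = -2/sqrt(x).
  As x -> infinity, F(x) -> 0 (since p = 3/2 > 1).
  So int = F(infinity) - F(4) = 0 - (-1) = 1.
  Finite, so by the integral test, the series converges.

converges


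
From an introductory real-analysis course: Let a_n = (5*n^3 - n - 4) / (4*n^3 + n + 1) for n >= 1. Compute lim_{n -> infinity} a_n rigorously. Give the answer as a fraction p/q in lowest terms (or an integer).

Divide numerator and denominator by n^3, the highest power:
numerator / n^3 = 5 - 1/n^2 - 4/n^3
denominator / n^3 = 4 + n^(-2) + n^(-3)
As n -> infinity, all terms of the form c/n^k (k >= 1) tend to 0.
So numerator / n^3 -> 5 and denominator / n^3 -> 4.
Therefore lim a_n = 5/4.

5/4


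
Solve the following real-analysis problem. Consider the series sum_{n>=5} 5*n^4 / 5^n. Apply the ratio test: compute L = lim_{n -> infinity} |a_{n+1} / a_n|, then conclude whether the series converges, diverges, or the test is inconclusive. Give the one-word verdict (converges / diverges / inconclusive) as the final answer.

Let a_n denote the general term. Form the ratio a_{n+1}/a_n and simplify:
a_{n+1}/a_n = (n + 1)^4/(5*n^4)
Take the limit as n -> infinity: L = 1/5.
Since L = 1/5 < 1, the ratio test implies the series converges.

converges


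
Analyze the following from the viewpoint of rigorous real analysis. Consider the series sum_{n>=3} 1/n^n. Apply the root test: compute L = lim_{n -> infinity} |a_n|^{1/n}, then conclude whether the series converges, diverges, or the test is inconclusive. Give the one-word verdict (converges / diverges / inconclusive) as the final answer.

Let a_n denote the general term. Form |a_n|^(1/n) and simplify:
|a_n|^(1/n) = 1/n
Take the limit as n -> infinity: L = 0.
Since L = 0 < 1, the root test implies convergence.

converges


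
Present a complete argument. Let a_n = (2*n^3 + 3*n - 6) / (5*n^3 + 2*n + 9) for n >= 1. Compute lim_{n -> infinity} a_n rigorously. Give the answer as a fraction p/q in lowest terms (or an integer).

Divide numerator and denominator by n^3, the highest power:
numerator / n^3 = 2 + 3/n^2 - 6/n^3
denominator / n^3 = 5 + 2/n^2 + 9/n^3
As n -> infinity, all terms of the form c/n^k (k >= 1) tend to 0.
So numerator / n^3 -> 2 and denominator / n^3 -> 5.
Therefore lim a_n = 2/5.

2/5


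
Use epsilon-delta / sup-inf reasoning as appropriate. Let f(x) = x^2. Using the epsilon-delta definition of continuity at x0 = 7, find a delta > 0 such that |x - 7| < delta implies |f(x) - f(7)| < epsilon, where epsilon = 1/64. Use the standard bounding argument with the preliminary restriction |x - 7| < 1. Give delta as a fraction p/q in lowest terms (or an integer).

Factor: |x^2 - (7)^2| = |x - 7| * |x + 7|.
Impose |x - 7| < 1 first. Then |x + 7| = |(x - 7) + 2*(7)| <= |x - 7| + 2*|7| < 1 + 14 = 15.
So |x^2 - (7)^2| < delta * 15.
We need delta * 15 <= 1/64, i.e. delta <= 1/64/15 = 1/960.
Since 1/960 < 1, this is tighter than 1; take delta = 1/960.
So delta = 1/960 works.

1/960


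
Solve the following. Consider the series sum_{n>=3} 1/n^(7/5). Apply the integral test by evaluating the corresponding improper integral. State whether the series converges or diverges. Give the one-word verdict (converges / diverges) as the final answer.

Let f(x) = x^(-7/5). Then f is positive, continuous, and decreasing on [3, infinity), so the integral test applies.
Compute the improper integral int_{3}^infinity f(x) dx:
  antiderivative F(x) = -5/(2*x^(2/5)).
  As x -> infinity, F(x) -> 0 (since p = 7/5 > 1).
  So int = F(infinity) - F(3) = 0 - (-5*3^(3/5)/6) = 5*3^(3/5)/6.
  Finite, so by the integral test, the series converges.

converges


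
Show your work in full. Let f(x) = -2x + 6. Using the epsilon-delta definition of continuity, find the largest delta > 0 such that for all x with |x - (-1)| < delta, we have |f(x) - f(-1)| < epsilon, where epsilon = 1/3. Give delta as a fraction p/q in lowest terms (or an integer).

We compute f(-1) = -2*(-1) + 6 = 8.
|f(x) - f(-1)| = |-2x + 6 - (8)| = |-2(x - (-1))| = 2|x - (-1)|.
We need 2|x - (-1)| < 1/3, i.e. |x - (-1)| < 1/3 / 2 = 1/6.
So any delta <= 1/6 works. Conversely, if delta > 1/6, then x = -1 + 1/6 satisfies |x - (-1)| = 1/6 < delta but |f(x) - f(-1)| = 2 * 1/6 = 1/3, which is not < 1/3; so no larger delta works.
Hence the largest such delta is 1/6.

1/6


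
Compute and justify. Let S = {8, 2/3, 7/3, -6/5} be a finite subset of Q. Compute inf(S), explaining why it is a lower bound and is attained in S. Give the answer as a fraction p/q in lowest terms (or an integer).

S is finite, so inf(S) = min(S).
Sorted increasing:
-6/5, 2/3, 7/3, 8
The extremum is -6/5.
For every x in S, x >= -6/5. And -6/5 is in S, so it is attained.
Therefore inf(S) = -6/5.

-6/5


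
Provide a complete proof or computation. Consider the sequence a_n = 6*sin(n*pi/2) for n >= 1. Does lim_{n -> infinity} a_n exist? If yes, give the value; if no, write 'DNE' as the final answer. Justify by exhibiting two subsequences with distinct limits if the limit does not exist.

Examine the behaviour of a_n along subsequences.
a_{4k+1} = 6*sin(pi/2 + 2k*pi) = 6 -> 6. a_{4k+3} = 6*sin(3pi/2 + 2k*pi) = -6 -> -6.
Since these two subsequential limits are 6 and -6, distinct, the full sequence cannot converge (a convergent sequence has all subsequences tending to the same limit). So lim a_n does not exist.

DNE


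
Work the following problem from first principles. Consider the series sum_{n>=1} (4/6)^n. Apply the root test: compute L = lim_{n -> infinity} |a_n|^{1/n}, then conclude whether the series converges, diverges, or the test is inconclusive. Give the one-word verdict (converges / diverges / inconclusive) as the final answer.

Let a_n denote the general term. Form |a_n|^(1/n) and simplify:
|a_n|^(1/n) = 2/3
Take the limit as n -> infinity: L = 2/3.
Since L = 2/3 < 1, the root test implies convergence.

converges


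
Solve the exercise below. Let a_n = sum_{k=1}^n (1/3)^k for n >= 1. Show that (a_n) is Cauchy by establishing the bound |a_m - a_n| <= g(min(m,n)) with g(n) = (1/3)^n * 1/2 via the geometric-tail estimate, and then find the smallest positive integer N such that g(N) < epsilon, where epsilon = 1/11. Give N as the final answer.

For m > n >= 1: |a_m - a_n| = sum_{k=n+1}^m (1/3)^k < sum_{k=n+1}^infinity (1/3)^k = (1/3)^(n+1) / (1 - 1/3) = (1/3)^n * (1/3) * (3/2) = (1/3)^n * 1/2.
So g(n) = (1/3)^n / 2. Since g(n) -> 0, (a_n) is Cauchy.
Now solve g(N) < 1/11: (1/3)^N / 2 < 1/11 <=> 3^N > 1 / (2 * 1/11) = 11/2.
Check powers of 3: 3^1 = 3 <= 11/2, 3^2 = 9 > 11/2.
So the smallest such N is 2. Check: g(2) = 1/(2 * 9) = 1/18 < 1/11.

2


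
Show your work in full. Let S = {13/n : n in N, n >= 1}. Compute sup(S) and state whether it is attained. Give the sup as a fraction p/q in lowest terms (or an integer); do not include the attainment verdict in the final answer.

Analysis:
- Values: 13, 13/2, 13/3, 13/4, ... strictly decreasing.
- The maximum is 13 (n=1); sup = 13 (attained).
- The set is bounded below by 0; 13/n -> 0 so 0 is the greatest lower bound.
- 0 is not in the set, so inf = 0 is not attained.
Conclusion: sup(S) = 13, attained in S.

13


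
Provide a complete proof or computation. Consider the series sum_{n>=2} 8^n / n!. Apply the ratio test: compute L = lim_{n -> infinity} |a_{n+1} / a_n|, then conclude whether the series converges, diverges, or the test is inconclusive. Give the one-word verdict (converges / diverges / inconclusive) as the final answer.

Let a_n denote the general term. Form the ratio a_{n+1}/a_n and simplify:
a_{n+1}/a_n = 8/(n + 1)
Take the limit as n -> infinity: L = 0.
Since L = 0 < 1, the ratio test implies the series converges.

converges


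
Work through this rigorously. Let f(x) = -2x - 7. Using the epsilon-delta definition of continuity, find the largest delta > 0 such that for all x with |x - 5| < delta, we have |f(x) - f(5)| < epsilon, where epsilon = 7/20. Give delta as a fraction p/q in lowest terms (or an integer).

We compute f(5) = -2*(5) - 7 = -17.
|f(x) - f(5)| = |-2x - 7 - (-17)| = |-2(x - 5)| = 2|x - 5|.
We need 2|x - 5| < 7/20, i.e. |x - 5| < 7/20 / 2 = 7/40.
So any delta <= 7/40 works. Conversely, if delta > 7/40, then x = 5 + 7/40 satisfies |x - 5| = 7/40 < delta but |f(x) - f(5)| = 2 * 7/40 = 7/20, which is not < 7/20; so no larger delta works.
Hence the largest such delta is 7/40.

7/40


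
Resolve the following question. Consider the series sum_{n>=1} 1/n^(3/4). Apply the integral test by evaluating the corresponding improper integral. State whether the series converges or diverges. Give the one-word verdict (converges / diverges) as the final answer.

Let f(x) = x^(-3/4). Then f is positive, continuous, and decreasing on [1, infinity), so the integral test applies.
Compute the improper integral int_{1}^infinity f(x) dx:
  antiderivative F(x) = 4*x^(1/4).
  As x -> infinity, F(x) -> infinity (since p = 3/4 < 1).
  So the integral diverges. By the integral test, the series diverges.

diverges


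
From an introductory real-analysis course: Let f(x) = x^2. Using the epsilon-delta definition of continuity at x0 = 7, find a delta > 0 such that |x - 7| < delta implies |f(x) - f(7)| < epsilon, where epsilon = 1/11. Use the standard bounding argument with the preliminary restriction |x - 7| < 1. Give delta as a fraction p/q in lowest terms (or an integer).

Factor: |x^2 - (7)^2| = |x - 7| * |x + 7|.
Impose |x - 7| < 1 first. Then |x + 7| = |(x - 7) + 2*(7)| <= |x - 7| + 2*|7| < 1 + 14 = 15.
So |x^2 - (7)^2| < delta * 15.
We need delta * 15 <= 1/11, i.e. delta <= 1/11/15 = 1/165.
Since 1/165 < 1, this is tighter than 1; take delta = 1/165.
So delta = 1/165 works.

1/165


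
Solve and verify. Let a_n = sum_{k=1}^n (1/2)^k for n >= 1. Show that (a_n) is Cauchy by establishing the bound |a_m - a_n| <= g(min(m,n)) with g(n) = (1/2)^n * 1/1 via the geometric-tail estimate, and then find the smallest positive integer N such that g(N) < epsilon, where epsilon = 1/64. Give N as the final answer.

For m > n >= 1: |a_m - a_n| = sum_{k=n+1}^m (1/2)^k < sum_{k=n+1}^infinity (1/2)^k = (1/2)^(n+1) / (1 - 1/2) = (1/2)^n * (1/2) * (2/1) = (1/2)^n * 1/1.
So g(n) = (1/2)^n / 1. Since g(n) -> 0, (a_n) is Cauchy.
Now solve g(N) < 1/64: (1/2)^N / 1 < 1/64 <=> 2^N > 1 / (1 * 1/64) = 64.
Check powers of 2: 2^6 = 64 <= 64, 2^7 = 128 > 64.
So the smallest such N is 7. Check: g(7) = 1/(1 * 128) = 1/128 < 1/64.

7


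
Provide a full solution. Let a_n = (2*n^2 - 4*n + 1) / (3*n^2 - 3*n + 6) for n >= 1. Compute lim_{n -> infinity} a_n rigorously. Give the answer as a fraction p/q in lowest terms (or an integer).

Divide numerator and denominator by n^2, the highest power:
numerator / n^2 = 2 - 4/n + n^(-2)
denominator / n^2 = 3 - 3/n + 6/n^2
As n -> infinity, all terms of the form c/n^k (k >= 1) tend to 0.
So numerator / n^2 -> 2 and denominator / n^2 -> 3.
Therefore lim a_n = 2/3.

2/3


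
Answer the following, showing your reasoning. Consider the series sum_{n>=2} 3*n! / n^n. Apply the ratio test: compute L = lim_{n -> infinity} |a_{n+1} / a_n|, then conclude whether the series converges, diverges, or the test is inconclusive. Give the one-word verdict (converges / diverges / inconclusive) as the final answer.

Let a_n denote the general term. Form the ratio a_{n+1}/a_n and simplify:
a_{n+1}/a_n = (n/(n + 1))^n
Take the limit as n -> infinity: L = exp(-1).
Since L = exp(-1) < 1, the ratio test implies the series converges.

converges


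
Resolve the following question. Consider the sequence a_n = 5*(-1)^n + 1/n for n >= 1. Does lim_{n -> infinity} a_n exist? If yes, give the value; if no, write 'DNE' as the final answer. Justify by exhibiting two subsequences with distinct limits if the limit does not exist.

Examine the behaviour of a_n along subsequences.
a_{2k} = 5 + 1/(2k) -> 5. a_{2k+1} = -5 + 1/(2k+1) -> -5.
Since these two subsequential limits are 5 and -5, distinct, the full sequence cannot converge (a convergent sequence has all subsequences tending to the same limit). So lim a_n does not exist.

DNE


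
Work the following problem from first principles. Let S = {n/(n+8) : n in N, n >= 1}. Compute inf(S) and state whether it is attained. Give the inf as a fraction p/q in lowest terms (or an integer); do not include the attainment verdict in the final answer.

Analysis:
- Values: 1/9, 1/5, 3/11, 1/3, ... strictly increasing.
- Minimum is 1/9 (n=1); inf = 1/9 (attained).
- n/(n+8) = 1 - 8/(n+8) -> 1 from below as n -> infinity, and never equals 1.
- So sup = 1 (not attained).
Conclusion: inf(S) = 1/9, attained in S.

1/9


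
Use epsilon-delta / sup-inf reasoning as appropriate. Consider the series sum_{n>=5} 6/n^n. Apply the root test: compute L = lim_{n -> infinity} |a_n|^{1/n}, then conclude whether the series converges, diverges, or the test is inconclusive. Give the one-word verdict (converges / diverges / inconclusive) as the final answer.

Let a_n denote the general term. Form |a_n|^(1/n) and simplify:
|a_n|^(1/n) = 6^(1/n)/n
Take the limit as n -> infinity: L = 0.
Since L = 0 < 1, the root test implies convergence.

converges


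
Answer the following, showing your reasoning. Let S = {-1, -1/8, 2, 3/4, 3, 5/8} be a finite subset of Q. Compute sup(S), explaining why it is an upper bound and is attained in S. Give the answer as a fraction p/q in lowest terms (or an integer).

S is finite, so sup(S) = max(S).
Sorted decreasing:
3, 2, 3/4, 5/8, -1/8, -1
The extremum is 3.
For every x in S, x <= 3. And 3 is in S, so it is attained.
Therefore sup(S) = 3.

3


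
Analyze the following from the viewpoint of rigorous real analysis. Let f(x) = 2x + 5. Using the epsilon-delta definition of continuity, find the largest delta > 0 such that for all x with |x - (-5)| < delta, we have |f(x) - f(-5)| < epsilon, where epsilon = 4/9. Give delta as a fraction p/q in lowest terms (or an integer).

We compute f(-5) = 2*(-5) + 5 = -5.
|f(x) - f(-5)| = |2x + 5 - (-5)| = |2(x - (-5))| = 2|x - (-5)|.
We need 2|x - (-5)| < 4/9, i.e. |x - (-5)| < 4/9 / 2 = 2/9.
So any delta <= 2/9 works. Conversely, if delta > 2/9, then x = -5 + 2/9 satisfies |x - (-5)| = 2/9 < delta but |f(x) - f(-5)| = 2 * 2/9 = 4/9, which is not < 4/9; so no larger delta works.
Hence the largest such delta is 2/9.

2/9


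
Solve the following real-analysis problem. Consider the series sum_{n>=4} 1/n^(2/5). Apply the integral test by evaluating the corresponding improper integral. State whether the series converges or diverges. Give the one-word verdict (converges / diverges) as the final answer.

Let f(x) = x^(-2/5). Then f is positive, continuous, and decreasing on [4, infinity), so the integral test applies.
Compute the improper integral int_{4}^infinity f(x) dx:
  antiderivative F(x) = 5*x^(3/5)/3.
  As x -> infinity, F(x) -> infinity (since p = 2/5 < 1).
  So the integral diverges. By the integral test, the series diverges.

diverges


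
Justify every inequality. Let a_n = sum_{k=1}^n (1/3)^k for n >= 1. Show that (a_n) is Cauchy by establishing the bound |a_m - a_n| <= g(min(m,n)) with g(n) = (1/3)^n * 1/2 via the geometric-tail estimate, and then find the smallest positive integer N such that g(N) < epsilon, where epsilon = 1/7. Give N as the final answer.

For m > n >= 1: |a_m - a_n| = sum_{k=n+1}^m (1/3)^k < sum_{k=n+1}^infinity (1/3)^k = (1/3)^(n+1) / (1 - 1/3) = (1/3)^n * (1/3) * (3/2) = (1/3)^n * 1/2.
So g(n) = (1/3)^n / 2. Since g(n) -> 0, (a_n) is Cauchy.
Now solve g(N) < 1/7: (1/3)^N / 2 < 1/7 <=> 3^N > 1 / (2 * 1/7) = 7/2.
Check powers of 3: 3^1 = 3 <= 7/2, 3^2 = 9 > 7/2.
So the smallest such N is 2. Check: g(2) = 1/(2 * 9) = 1/18 < 1/7.

2


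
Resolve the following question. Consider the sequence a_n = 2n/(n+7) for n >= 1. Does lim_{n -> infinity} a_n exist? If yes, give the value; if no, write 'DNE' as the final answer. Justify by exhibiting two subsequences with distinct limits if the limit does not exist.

Examine the behaviour of a_n along subsequences.
Even-n subsequence a_{2k} = 2(2k)/(2k+7) -> 2. Odd-n subsequence a_{2k+1} = 2(2k+1)/(2k+8) -> 2. Both tend to 2, which suggests the limit is 2; verify directly.
|a_n - 2| = |2n - 2(n+7)| / (n+7) = 14/(n+7) < 14/n for every n >= 1.
Given epsilon > 0, choose a positive integer N > 14/epsilon. Then for all n >= N, |a_n - 2| < 14/n <= 14/N < epsilon.
So by the definition of the limit, lim a_n exists and equals 2.

2


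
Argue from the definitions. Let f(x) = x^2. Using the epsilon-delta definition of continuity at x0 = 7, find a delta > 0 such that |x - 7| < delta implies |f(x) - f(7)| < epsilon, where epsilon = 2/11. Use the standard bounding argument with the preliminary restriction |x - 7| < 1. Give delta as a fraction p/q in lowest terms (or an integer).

Factor: |x^2 - (7)^2| = |x - 7| * |x + 7|.
Impose |x - 7| < 1 first. Then |x + 7| = |(x - 7) + 2*(7)| <= |x - 7| + 2*|7| < 1 + 14 = 15.
So |x^2 - (7)^2| < delta * 15.
We need delta * 15 <= 2/11, i.e. delta <= 2/11/15 = 2/165.
Since 2/165 < 1, this is tighter than 1; take delta = 2/165.
So delta = 2/165 works.

2/165


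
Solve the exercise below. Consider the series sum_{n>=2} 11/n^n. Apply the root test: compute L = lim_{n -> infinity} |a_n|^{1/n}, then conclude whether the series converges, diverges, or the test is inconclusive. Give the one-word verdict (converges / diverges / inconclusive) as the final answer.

Let a_n denote the general term. Form |a_n|^(1/n) and simplify:
|a_n|^(1/n) = 11^(1/n)/n
Take the limit as n -> infinity: L = 0.
Since L = 0 < 1, the root test implies convergence.

converges


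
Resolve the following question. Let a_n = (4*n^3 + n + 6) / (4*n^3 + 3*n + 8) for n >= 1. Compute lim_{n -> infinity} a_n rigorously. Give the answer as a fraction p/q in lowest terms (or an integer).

Divide numerator and denominator by n^3, the highest power:
numerator / n^3 = 4 + n^(-2) + 6/n^3
denominator / n^3 = 4 + 3/n^2 + 8/n^3
As n -> infinity, all terms of the form c/n^k (k >= 1) tend to 0.
So numerator / n^3 -> 4 and denominator / n^3 -> 4.
Therefore lim a_n = 1.

1


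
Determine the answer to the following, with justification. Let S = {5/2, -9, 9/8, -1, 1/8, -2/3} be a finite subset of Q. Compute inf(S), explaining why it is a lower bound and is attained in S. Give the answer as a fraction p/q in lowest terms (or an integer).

S is finite, so inf(S) = min(S).
Sorted increasing:
-9, -1, -2/3, 1/8, 9/8, 5/2
The extremum is -9.
For every x in S, x >= -9. And -9 is in S, so it is attained.
Therefore inf(S) = -9.

-9


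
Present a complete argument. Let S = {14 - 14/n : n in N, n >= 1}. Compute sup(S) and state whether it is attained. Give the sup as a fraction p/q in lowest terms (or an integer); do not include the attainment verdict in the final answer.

Analysis:
- Values: 0, 7, 28/3, 21/2, ... strictly increasing.
- Minimum is 0 (n=1); inf = 0 (attained).
- 14 - 14/n -> 14 from below; sup = 14, not attained.
Conclusion: sup(S) = 14, not attained in S.

14


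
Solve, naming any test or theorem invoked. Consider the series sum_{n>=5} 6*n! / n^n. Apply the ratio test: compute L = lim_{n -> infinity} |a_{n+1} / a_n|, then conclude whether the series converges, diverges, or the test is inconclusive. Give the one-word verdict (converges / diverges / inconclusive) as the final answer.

Let a_n denote the general term. Form the ratio a_{n+1}/a_n and simplify:
a_{n+1}/a_n = (n/(n + 1))^n
Take the limit as n -> infinity: L = exp(-1).
Since L = exp(-1) < 1, the ratio test implies the series converges.

converges


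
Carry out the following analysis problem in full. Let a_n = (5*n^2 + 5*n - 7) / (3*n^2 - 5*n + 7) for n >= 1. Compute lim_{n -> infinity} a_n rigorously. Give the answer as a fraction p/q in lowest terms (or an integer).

Divide numerator and denominator by n^2, the highest power:
numerator / n^2 = 5 + 5/n - 7/n^2
denominator / n^2 = 3 - 5/n + 7/n^2
As n -> infinity, all terms of the form c/n^k (k >= 1) tend to 0.
So numerator / n^2 -> 5 and denominator / n^2 -> 3.
Therefore lim a_n = 5/3.

5/3


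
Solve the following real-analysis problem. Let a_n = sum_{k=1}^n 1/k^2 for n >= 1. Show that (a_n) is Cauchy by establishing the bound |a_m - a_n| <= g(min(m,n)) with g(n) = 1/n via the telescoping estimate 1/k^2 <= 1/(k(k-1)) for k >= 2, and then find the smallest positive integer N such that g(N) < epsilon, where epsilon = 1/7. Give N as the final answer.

For m > n >= 1: |a_m - a_n| = sum_{k=n+1}^m 1/k^2.
Use 1/k^2 <= 1/(k(k-1)) = 1/(k-1) - 1/k for k >= 2:
sum_{k=n+1}^m 1/k^2 <= sum_{k=n+1}^m (1/(k-1) - 1/k) = 1/n - 1/m <= 1/n.
By symmetry the same bound holds with n,m swapped, so |a_m - a_n| <= 1/min(m,n) = g(min(m,n)). Since g(n) -> 0, (a_n) is Cauchy.
Now solve g(N) < 1/7: 1/N < 1/7 <=> N > 1/(1/7) = 7.
The smallest integer strictly greater than 7 is N = 8.
Check: g(8) = 1/8 < 1/7; g(7) = 1/7 >= 1/7. So N = 8.

8


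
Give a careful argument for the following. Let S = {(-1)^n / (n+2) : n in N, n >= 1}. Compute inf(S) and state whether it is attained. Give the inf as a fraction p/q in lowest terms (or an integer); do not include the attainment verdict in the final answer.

Analysis:
- Values: -1/3, 1/4, -1/5, 1/6, -1/7, ...
- Positive terms (even n): 1/(2+2), 1/(4+2), ... decreasing -> max = 1/4 (n=2).
- Negative terms (odd n): -1/(1+2), -1/(3+2), ... increasing -> min = -1/3 (n=1).
- So sup = 1/4 (attained at n=2); inf = -1/3 (attained at n=1).
Conclusion: inf(S) = -1/3, attained in S.

-1/3


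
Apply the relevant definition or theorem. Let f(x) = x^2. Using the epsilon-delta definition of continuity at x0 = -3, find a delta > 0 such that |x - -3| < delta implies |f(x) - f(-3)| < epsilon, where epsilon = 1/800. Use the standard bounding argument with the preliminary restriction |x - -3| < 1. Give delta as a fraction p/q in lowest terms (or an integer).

Factor: |x^2 - (-3)^2| = |x - -3| * |x + -3|.
Impose |x - -3| < 1 first. Then |x + -3| = |(x - -3) + 2*(-3)| <= |x - -3| + 2*|-3| < 1 + 6 = 7.
So |x^2 - (-3)^2| < delta * 7.
We need delta * 7 <= 1/800, i.e. delta <= 1/800/7 = 1/5600.
Since 1/5600 < 1, this is tighter than 1; take delta = 1/5600.
So delta = 1/5600 works.

1/5600


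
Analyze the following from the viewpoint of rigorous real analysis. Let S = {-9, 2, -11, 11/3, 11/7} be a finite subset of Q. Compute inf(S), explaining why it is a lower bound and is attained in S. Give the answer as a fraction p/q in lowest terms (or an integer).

S is finite, so inf(S) = min(S).
Sorted increasing:
-11, -9, 11/7, 2, 11/3
The extremum is -11.
For every x in S, x >= -11. And -11 is in S, so it is attained.
Therefore inf(S) = -11.

-11


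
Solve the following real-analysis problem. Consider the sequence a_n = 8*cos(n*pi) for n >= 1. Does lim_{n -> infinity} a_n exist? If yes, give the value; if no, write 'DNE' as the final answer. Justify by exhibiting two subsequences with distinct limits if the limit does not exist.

Examine the behaviour of a_n along subsequences.
cos(n*pi) = (-1)^n, so a_n = 8*(-1)^n. a_{2k} = 8 -> 8. a_{2k+1} = -8 -> -8.
Since these two subsequential limits are 8 and -8, distinct, the full sequence cannot converge (a convergent sequence has all subsequences tending to the same limit). So lim a_n does not exist.

DNE


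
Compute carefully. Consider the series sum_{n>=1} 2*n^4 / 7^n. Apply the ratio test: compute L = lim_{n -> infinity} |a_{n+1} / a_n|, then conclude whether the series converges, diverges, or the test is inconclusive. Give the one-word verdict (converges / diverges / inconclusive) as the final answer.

Let a_n denote the general term. Form the ratio a_{n+1}/a_n and simplify:
a_{n+1}/a_n = (n + 1)^4/(7*n^4)
Take the limit as n -> infinity: L = 1/7.
Since L = 1/7 < 1, the ratio test implies the series converges.

converges


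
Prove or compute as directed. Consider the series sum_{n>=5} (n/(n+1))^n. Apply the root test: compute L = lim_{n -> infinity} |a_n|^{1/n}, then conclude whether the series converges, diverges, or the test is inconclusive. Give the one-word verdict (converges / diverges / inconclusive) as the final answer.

Let a_n denote the general term. Form |a_n|^(1/n) and simplify:
|a_n|^(1/n) = n/(n + 1)
Take the limit as n -> infinity: L = 1.
Since L = 1, the root test is inconclusive. (In fact a_n = (n/(n+1))^n -> e^(-1) != 0, so the nth-term test shows divergence; but the root test itself gives no conclusion.)

inconclusive


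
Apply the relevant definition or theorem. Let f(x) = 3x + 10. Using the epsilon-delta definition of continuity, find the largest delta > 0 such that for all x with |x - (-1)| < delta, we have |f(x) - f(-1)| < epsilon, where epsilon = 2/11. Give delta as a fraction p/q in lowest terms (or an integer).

We compute f(-1) = 3*(-1) + 10 = 7.
|f(x) - f(-1)| = |3x + 10 - (7)| = |3(x - (-1))| = 3|x - (-1)|.
We need 3|x - (-1)| < 2/11, i.e. |x - (-1)| < 2/11 / 3 = 2/33.
So any delta <= 2/33 works. Conversely, if delta > 2/33, then x = -1 + 2/33 satisfies |x - (-1)| = 2/33 < delta but |f(x) - f(-1)| = 3 * 2/33 = 2/11, which is not < 2/11; so no larger delta works.
Hence the largest such delta is 2/33.

2/33


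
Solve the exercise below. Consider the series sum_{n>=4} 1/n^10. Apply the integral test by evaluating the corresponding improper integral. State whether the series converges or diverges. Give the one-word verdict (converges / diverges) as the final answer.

Let f(x) = x^(-10). Then f is positive, continuous, and decreasing on [4, infinity), so the integral test applies.
Compute the improper integral int_{4}^infinity f(x) dx:
  antiderivative F(x) = -1/(9*x^9).
  As x -> infinity, F(x) -> 0 (since p = 10 > 1).
  So int = F(infinity) - F(4) = 0 - (-1/2359296) = 1/2359296.
  Finite, so by the integral test, the series converges.

converges


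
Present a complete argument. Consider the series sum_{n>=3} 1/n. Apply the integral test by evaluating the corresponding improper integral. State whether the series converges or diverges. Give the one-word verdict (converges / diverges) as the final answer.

Let f(x) = 1/x. Then f is positive, continuous, and decreasing on [3, infinity), so the integral test applies.
Compute the improper integral int_{3}^infinity f(x) dx:
  antiderivative F(x) = log(x).
  As x -> infinity, log(x) -> infinity.
  So int = infinity - log(3) = infinity. By the integral test, the series diverges.

diverges


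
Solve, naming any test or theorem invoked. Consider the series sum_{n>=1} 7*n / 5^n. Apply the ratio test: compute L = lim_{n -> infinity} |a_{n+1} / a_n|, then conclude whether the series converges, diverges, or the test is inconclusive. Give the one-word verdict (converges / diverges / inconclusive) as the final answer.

Let a_n denote the general term. Form the ratio a_{n+1}/a_n and simplify:
a_{n+1}/a_n = (n + 1)/(5*n)
Take the limit as n -> infinity: L = 1/5.
Since L = 1/5 < 1, the ratio test implies the series converges.

converges


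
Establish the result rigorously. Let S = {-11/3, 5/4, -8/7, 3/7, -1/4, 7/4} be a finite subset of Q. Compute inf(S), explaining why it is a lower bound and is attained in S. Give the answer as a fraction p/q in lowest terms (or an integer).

S is finite, so inf(S) = min(S).
Sorted increasing:
-11/3, -8/7, -1/4, 3/7, 5/4, 7/4
The extremum is -11/3.
For every x in S, x >= -11/3. And -11/3 is in S, so it is attained.
Therefore inf(S) = -11/3.

-11/3


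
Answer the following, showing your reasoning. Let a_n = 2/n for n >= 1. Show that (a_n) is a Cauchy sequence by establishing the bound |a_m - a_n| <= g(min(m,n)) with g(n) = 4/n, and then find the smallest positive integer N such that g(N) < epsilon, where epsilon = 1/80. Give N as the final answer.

For any m, n >= 1, by the triangle inequality:
|a_m - a_n| = |2/m - 2/n| <= 2*1/m + 2*1/n <= 4/min(m,n).
So g(n) = 4/n bounds the Cauchy difference. Since g(n) -> 0, (a_n) is Cauchy.
Now solve g(N) < 1/80: 4/N < 1/80 <=> N > 4 / (1/80) = 320.
The smallest integer strictly greater than 320 is N = 321.
Check: g(321) = 4/321 = 4/321 < 1/80; g(320) = 1/80 >= 1/80. So N = 321.

321


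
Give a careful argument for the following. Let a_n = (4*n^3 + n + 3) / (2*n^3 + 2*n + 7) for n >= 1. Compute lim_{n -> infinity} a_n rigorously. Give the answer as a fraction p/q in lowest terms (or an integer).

Divide numerator and denominator by n^3, the highest power:
numerator / n^3 = 4 + n^(-2) + 3/n^3
denominator / n^3 = 2 + 2/n^2 + 7/n^3
As n -> infinity, all terms of the form c/n^k (k >= 1) tend to 0.
So numerator / n^3 -> 4 and denominator / n^3 -> 2.
Therefore lim a_n = 2.

2


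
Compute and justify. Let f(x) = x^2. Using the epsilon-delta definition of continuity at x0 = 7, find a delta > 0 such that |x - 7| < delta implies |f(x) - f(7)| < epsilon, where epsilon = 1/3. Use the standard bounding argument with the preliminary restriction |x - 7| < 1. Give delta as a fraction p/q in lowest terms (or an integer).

Factor: |x^2 - (7)^2| = |x - 7| * |x + 7|.
Impose |x - 7| < 1 first. Then |x + 7| = |(x - 7) + 2*(7)| <= |x - 7| + 2*|7| < 1 + 14 = 15.
So |x^2 - (7)^2| < delta * 15.
We need delta * 15 <= 1/3, i.e. delta <= 1/3/15 = 1/45.
Since 1/45 < 1, this is tighter than 1; take delta = 1/45.
So delta = 1/45 works.

1/45


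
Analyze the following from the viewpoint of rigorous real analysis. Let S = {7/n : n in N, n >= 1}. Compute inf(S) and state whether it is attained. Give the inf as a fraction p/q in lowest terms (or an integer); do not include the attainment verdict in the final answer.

Analysis:
- Values: 7, 7/2, 7/3, 7/4, ... strictly decreasing.
- The maximum is 7 (n=1); sup = 7 (attained).
- The set is bounded below by 0; 7/n -> 0 so 0 is the greatest lower bound.
- 0 is not in the set, so inf = 0 is not attained.
Conclusion: inf(S) = 0, not attained in S.

0


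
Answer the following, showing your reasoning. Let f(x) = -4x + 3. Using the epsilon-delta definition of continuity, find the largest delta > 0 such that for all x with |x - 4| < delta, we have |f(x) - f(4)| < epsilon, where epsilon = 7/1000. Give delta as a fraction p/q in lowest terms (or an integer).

We compute f(4) = -4*(4) + 3 = -13.
|f(x) - f(4)| = |-4x + 3 - (-13)| = |-4(x - 4)| = 4|x - 4|.
We need 4|x - 4| < 7/1000, i.e. |x - 4| < 7/1000 / 4 = 7/4000.
So any delta <= 7/4000 works. Conversely, if delta > 7/4000, then x = 4 + 7/4000 satisfies |x - 4| = 7/4000 < delta but |f(x) - f(4)| = 4 * 7/4000 = 7/1000, which is not < 7/1000; so no larger delta works.
Hence the largest such delta is 7/4000.

7/4000


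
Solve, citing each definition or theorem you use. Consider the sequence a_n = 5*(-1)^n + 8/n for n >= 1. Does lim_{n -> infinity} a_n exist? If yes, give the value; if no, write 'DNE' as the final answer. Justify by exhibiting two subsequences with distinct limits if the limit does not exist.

Examine the behaviour of a_n along subsequences.
a_{2k} = 5 + 8/(2k) -> 5. a_{2k+1} = -5 + 8/(2k+1) -> -5.
Since these two subsequential limits are 5 and -5, distinct, the full sequence cannot converge (a convergent sequence has all subsequences tending to the same limit). So lim a_n does not exist.

DNE


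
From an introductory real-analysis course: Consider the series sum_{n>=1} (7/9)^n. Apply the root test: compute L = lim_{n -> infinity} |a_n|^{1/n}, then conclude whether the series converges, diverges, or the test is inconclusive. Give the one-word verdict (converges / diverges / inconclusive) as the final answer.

Let a_n denote the general term. Form |a_n|^(1/n) and simplify:
|a_n|^(1/n) = 7/9
Take the limit as n -> infinity: L = 7/9.
Since L = 7/9 < 1, the root test implies convergence.

converges


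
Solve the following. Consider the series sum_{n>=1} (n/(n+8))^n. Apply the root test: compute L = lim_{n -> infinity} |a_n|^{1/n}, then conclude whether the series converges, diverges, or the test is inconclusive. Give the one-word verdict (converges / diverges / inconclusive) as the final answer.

Let a_n denote the general term. Form |a_n|^(1/n) and simplify:
|a_n|^(1/n) = n/(n + 8)
Take the limit as n -> infinity: L = 1.
Since L = 1, the root test is inconclusive. (In fact a_n = (n/(n+8))^n -> e^(-8) != 0, so the nth-term test shows divergence; but the root test itself gives no conclusion.)

inconclusive


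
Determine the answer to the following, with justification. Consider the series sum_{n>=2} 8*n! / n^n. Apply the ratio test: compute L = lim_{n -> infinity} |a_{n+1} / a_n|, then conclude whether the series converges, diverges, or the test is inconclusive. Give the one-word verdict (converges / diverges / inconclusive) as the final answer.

Let a_n denote the general term. Form the ratio a_{n+1}/a_n and simplify:
a_{n+1}/a_n = (n/(n + 1))^n
Take the limit as n -> infinity: L = exp(-1).
Since L = exp(-1) < 1, the ratio test implies the series converges.

converges


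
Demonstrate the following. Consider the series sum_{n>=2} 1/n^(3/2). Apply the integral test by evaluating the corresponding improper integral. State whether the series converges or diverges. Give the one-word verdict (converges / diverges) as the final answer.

Let f(x) = x^(-3/2). Then f is positive, continuous, and decreasing on [2, infinity), so the integral test applies.
Compute the improper integral int_{2}^infinity f(x) dx:
  antiderivative F(x) = -2/sqrt(x).
  As x -> infinity, F(x) -> 0 (since p = 3/2 > 1).
  So int = F(infinity) - F(2) = 0 - (-sqrt(2)) = sqrt(2).
  Finite, so by the integral test, the series converges.

converges


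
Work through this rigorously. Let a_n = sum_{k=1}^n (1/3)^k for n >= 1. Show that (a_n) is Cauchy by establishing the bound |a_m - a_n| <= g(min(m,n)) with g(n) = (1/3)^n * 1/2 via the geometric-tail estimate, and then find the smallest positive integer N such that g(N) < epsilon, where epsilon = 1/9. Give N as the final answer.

For m > n >= 1: |a_m - a_n| = sum_{k=n+1}^m (1/3)^k < sum_{k=n+1}^infinity (1/3)^k = (1/3)^(n+1) / (1 - 1/3) = (1/3)^n * (1/3) * (3/2) = (1/3)^n * 1/2.
So g(n) = (1/3)^n / 2. Since g(n) -> 0, (a_n) is Cauchy.
Now solve g(N) < 1/9: (1/3)^N / 2 < 1/9 <=> 3^N > 1 / (2 * 1/9) = 9/2.
Check powers of 3: 3^1 = 3 <= 9/2, 3^2 = 9 > 9/2.
So the smallest such N is 2. Check: g(2) = 1/(2 * 9) = 1/18 < 1/9.

2


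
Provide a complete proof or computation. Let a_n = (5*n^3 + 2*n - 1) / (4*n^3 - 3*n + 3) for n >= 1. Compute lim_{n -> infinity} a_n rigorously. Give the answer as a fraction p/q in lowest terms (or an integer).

Divide numerator and denominator by n^3, the highest power:
numerator / n^3 = 5 + 2/n^2 - 1/n^3
denominator / n^3 = 4 - 3/n^2 + 3/n^3
As n -> infinity, all terms of the form c/n^k (k >= 1) tend to 0.
So numerator / n^3 -> 5 and denominator / n^3 -> 4.
Therefore lim a_n = 5/4.

5/4


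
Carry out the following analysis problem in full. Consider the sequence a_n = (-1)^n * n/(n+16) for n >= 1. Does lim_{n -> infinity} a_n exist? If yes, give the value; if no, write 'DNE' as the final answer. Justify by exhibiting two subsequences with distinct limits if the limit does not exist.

Examine the behaviour of a_n along subsequences.
a_{2k} = 2k/(2k+16) -> 1. a_{2k+1} = -(2k+1)/(2k+17) -> -1.
Since these two subsequential limits are 1 and -1, distinct, the full sequence cannot converge (a convergent sequence has all subsequences tending to the same limit). So lim a_n does not exist.

DNE


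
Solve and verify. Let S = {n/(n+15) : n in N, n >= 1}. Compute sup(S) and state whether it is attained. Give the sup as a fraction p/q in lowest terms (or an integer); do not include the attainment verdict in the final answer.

Analysis:
- Values: 1/16, 2/17, 1/6, 4/19, ... strictly increasing.
- Minimum is 1/16 (n=1); inf = 1/16 (attained).
- n/(n+15) = 1 - 15/(n+15) -> 1 from below as n -> infinity, and never equals 1.
- So sup = 1 (not attained).
Conclusion: sup(S) = 1, not attained in S.

1


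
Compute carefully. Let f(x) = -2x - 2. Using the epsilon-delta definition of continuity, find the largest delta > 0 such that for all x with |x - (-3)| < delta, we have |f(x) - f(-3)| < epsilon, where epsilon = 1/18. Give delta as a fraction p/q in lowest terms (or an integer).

We compute f(-3) = -2*(-3) - 2 = 4.
|f(x) - f(-3)| = |-2x - 2 - (4)| = |-2(x - (-3))| = 2|x - (-3)|.
We need 2|x - (-3)| < 1/18, i.e. |x - (-3)| < 1/18 / 2 = 1/36.
So any delta <= 1/36 works. Conversely, if delta > 1/36, then x = -3 + 1/36 satisfies |x - (-3)| = 1/36 < delta but |f(x) - f(-3)| = 2 * 1/36 = 1/18, which is not < 1/18; so no larger delta works.
Hence the largest such delta is 1/36.

1/36


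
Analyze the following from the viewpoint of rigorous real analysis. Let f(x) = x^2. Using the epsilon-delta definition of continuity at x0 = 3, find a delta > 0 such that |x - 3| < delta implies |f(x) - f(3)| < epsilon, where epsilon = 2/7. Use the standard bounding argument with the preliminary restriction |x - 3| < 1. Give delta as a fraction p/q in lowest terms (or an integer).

Factor: |x^2 - (3)^2| = |x - 3| * |x + 3|.
Impose |x - 3| < 1 first. Then |x + 3| = |(x - 3) + 2*(3)| <= |x - 3| + 2*|3| < 1 + 6 = 7.
So |x^2 - (3)^2| < delta * 7.
We need delta * 7 <= 2/7, i.e. delta <= 2/7/7 = 2/49.
Since 2/49 < 1, this is tighter than 1; take delta = 2/49.
So delta = 2/49 works.

2/49


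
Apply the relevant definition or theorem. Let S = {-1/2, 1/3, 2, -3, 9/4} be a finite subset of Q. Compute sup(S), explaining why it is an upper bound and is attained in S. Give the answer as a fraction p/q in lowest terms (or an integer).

S is finite, so sup(S) = max(S).
Sorted decreasing:
9/4, 2, 1/3, -1/2, -3
The extremum is 9/4.
For every x in S, x <= 9/4. And 9/4 is in S, so it is attained.
Therefore sup(S) = 9/4.

9/4


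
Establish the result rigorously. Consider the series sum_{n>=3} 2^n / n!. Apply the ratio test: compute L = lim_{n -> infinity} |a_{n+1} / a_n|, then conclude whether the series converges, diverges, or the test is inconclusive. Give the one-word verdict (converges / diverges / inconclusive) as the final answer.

Let a_n denote the general term. Form the ratio a_{n+1}/a_n and simplify:
a_{n+1}/a_n = 2/(n + 1)
Take the limit as n -> infinity: L = 0.
Since L = 0 < 1, the ratio test implies the series converges.

converges


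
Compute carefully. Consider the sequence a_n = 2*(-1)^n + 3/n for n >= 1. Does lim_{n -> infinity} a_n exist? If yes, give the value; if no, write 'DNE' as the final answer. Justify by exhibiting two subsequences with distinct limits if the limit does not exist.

Examine the behaviour of a_n along subsequences.
a_{2k} = 2 + 3/(2k) -> 2. a_{2k+1} = -2 + 3/(2k+1) -> -2.
Since these two subsequential limits are 2 and -2, distinct, the full sequence cannot converge (a convergent sequence has all subsequences tending to the same limit). So lim a_n does not exist.

DNE


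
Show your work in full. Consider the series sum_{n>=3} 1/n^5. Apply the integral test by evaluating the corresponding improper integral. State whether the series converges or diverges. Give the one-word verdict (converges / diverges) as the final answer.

Let f(x) = x^(-5). Then f is positive, continuous, and decreasing on [3, infinity), so the integral test applies.
Compute the improper integral int_{3}^infinity f(x) dx:
  antiderivative F(x) = -1/(4*x^4).
  As x -> infinity, F(x) -> 0 (since p = 5 > 1).
  So int = F(infinity) - F(3) = 0 - (-1/324) = 1/324.
  Finite, so by the integral test, the series converges.

converges
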